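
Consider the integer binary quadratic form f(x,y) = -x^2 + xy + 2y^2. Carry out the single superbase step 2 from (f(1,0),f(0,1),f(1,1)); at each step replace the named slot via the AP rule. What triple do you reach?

start (-1,2,2) = (f(1,0),f(0,1),f(1,1))
replace slot 2: 2·((-1)+2) − 2 = 0 → (-1,0,2)

-1,0,2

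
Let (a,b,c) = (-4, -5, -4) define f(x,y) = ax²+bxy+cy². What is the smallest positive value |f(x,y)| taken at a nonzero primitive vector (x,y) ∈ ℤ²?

translate: b→-3 (≡5 mod 8), so (4,5,4)→(4,-3,3)
flip: (4,-3,3)→(3,3,4)
reduced (well bottom): (3,3,4) with a≤c, −a<b≤a
well minimum |f| = |-3| = 3 (negative-definite)

3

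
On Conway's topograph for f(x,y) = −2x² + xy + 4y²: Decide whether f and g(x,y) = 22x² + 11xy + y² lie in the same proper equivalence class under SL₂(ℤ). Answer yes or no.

D₁ = 33, D₂ = 33
river cycle of f (length 4): (-2, 5, 1), (1, 5, -2), (-2, 3, 3), (3, 3, -2)
river cycle of g (length 4): (1, 5, -2), (-2, 3, 3), (3, 3, -2), (-2, 5, 1)
cycles coincide ⇒ equivalent

yes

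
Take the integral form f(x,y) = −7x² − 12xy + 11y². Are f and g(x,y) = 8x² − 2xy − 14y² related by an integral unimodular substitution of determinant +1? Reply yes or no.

D₁ = 452, D₂ = 452
river cycle of f (length 18): (11, 12, -7), (-7, 16, 7), (7, 12, -11), (-11, 10, 8), (8, 6, -13), (-13, 20, 1), (1, 20, -13), (-13, 6, 8), (8, 10, -11), (-11, 12, 7), … (8 more)
river cycle of g (length 14): (8, 14, -8), (-8, 18, 4), (4, 14, -16), (-16, 18, 2), (2, 18, -16), (-16, 14, 4), (4, 18, -8), (-8, 14, 8), (8, 18, -4), (-4, 14, 16), … (4 more)
cycles differ ⇒ inequivalent

no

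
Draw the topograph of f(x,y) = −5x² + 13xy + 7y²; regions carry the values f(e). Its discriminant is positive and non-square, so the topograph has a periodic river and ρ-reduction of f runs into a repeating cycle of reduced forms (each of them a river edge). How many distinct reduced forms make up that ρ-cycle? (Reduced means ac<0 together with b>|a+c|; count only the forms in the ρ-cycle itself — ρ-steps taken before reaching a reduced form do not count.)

D = 309, ⌊√D⌋ = 17
river: ρ → (7,15,-3)
river: ρ → (-3,15,7)
river: ρ → (7,13,-5)
river: ρ → (-5,17,1)
river: ρ → (1,17,-5)
river: ρ → (-5,13,7)
ρ-cycle length = 6 (tail of 0 descent steps not counted)

6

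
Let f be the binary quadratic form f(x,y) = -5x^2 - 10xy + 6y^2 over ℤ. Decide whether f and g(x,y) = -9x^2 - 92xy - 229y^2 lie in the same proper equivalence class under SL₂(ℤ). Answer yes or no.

D₁ = 220, D₂ = 220
river cycle of f (length 4): (6, 10, -5), (-5, 10, 6), (6, 14, -1), (-1, 14, 6)
river cycle of g (length 4): (6, 14, -1), (-1, 14, 6), (6, 10, -5), (-5, 10, 6)
cycles coincide ⇒ equivalent

yes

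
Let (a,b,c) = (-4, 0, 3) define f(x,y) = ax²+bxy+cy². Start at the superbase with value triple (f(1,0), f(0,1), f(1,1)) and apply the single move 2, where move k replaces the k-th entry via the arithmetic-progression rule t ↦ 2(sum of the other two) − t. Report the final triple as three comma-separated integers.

start (-4,3,-1) = (f(1,0),f(0,1),f(1,1))
replace slot 2: 2·((-4)+(-1)) − 3 = -13 → (-4,-13,-1)

-4,-13,-1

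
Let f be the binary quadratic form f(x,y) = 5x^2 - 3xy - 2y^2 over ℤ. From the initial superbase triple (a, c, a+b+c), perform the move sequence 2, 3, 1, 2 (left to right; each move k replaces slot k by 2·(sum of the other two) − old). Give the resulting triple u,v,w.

start (5,-2,0) = (f(1,0),f(0,1),f(1,1))
replace slot 2: 2·(5+0) − (-2) = 12 → (5,12,0)
replace slot 3: 2·(5+12) − 0 = 34 → (5,12,34)
replace slot 1: 2·(12+34) − 5 = 87 → (87,12,34)
replace slot 2: 2·(87+34) − 12 = 230 → (87,230,34)

87,230,34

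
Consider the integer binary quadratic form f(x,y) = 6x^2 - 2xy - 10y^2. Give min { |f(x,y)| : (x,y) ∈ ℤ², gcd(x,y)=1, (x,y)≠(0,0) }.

descent: ρ → (-10,2,6)
descent: ρ → (6,10,-6)  [lands on river]
river: ρ → (-6,14,2)
river: ρ → (2,14,-6)
river: ρ → (-6,10,6)
river: ρ → (6,14,-2)
river: ρ → (-2,14,6)
closes: descent 2, river 6
min |a| on river = 2

2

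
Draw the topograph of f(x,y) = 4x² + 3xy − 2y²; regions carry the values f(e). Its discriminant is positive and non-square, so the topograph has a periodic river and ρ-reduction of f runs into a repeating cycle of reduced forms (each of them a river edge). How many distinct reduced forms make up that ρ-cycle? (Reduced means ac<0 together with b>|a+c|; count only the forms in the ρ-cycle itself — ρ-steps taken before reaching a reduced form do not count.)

D = 41, ⌊√D⌋ = 6
river: ρ → (-2,5,2)
river: ρ → (2,3,-4)
river: ρ → (-4,5,1)
river: ρ → (1,5,-4)
river: ρ → (-4,3,2)
river: ρ → (2,5,-2)
river: ρ → (-2,3,4)
river: ρ → (4,5,-1)
river: ρ → (-1,5,4)
river: ρ → (4,3,-2)
ρ-cycle length = 10 (tail of 0 descent steps not counted)

10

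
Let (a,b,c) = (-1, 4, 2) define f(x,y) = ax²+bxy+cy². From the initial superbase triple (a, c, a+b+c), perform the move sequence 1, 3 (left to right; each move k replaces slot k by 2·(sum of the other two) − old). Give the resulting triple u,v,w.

start (-1,2,5) = (f(1,0),f(0,1),f(1,1))
replace slot 1: 2·(2+5) − (-1) = 15 → (15,2,5)
replace slot 3: 2·(15+2) − 5 = 29 → (15,2,29)

15,2,29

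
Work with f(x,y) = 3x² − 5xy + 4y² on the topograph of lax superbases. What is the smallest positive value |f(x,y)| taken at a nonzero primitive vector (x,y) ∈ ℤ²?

translate: b→1 (≡-5 mod 6), so (3,-5,4)→(3,1,2)
flip: (3,1,2)→(2,-1,3)
reduced (well bottom): (2,-1,3) with a≤c, −a<b≤a
well minimum = a = 2

2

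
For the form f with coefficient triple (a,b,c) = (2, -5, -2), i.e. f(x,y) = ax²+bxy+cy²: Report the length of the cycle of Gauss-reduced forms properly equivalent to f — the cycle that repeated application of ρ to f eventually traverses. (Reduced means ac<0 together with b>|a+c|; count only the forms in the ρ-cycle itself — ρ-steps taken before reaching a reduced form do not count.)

D = 41, ⌊√D⌋ = 6
descent: ρ → (-2,5,2)  [lands on river]
river: ρ → (2,3,-4)
river: ρ → (-4,5,1)
river: ρ → (1,5,-4)
river: ρ → (-4,3,2)
river: ρ → (2,5,-2)
river: ρ → (-2,3,4)
river: ρ → (4,5,-1)
river: ρ → (-1,5,4)
river: ρ → (4,3,-2)
ρ-cycle length = 10 (tail of 1 descent step not counted)

10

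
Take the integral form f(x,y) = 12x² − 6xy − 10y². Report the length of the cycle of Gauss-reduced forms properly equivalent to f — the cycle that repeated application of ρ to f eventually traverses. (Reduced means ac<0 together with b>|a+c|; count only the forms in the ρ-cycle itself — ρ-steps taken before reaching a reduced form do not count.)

D = 516, ⌊√D⌋ = 22
descent: ρ → (-10,6,12)  [lands on river]
river: ρ → (12,18,-4)
river: ρ → (-4,22,2)
river: ρ → (2,22,-4)
river: ρ → (-4,18,12)
river: ρ → (12,6,-10)
river: ρ → (-10,14,8)
river: ρ → (8,18,-6)
river: ρ → (-6,18,8)
river: ρ → (8,14,-10)
ρ-cycle length = 10 (tail of 1 descent step not counted)

10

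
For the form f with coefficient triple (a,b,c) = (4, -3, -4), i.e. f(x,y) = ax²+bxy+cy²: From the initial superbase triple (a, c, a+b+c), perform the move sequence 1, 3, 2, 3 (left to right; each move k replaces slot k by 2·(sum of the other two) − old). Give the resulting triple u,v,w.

start (4,-4,-3) = (f(1,0),f(0,1),f(1,1))
replace slot 1: 2·((-4)+(-3)) − 4 = -18 → (-18,-4,-3)
replace slot 3: 2·((-18)+(-4)) − (-3) = -41 → (-18,-4,-41)
replace slot 2: 2·((-18)+(-41)) − (-4) = -114 → (-18,-114,-41)
replace slot 3: 2·((-18)+(-114)) − (-41) = -223 → (-18,-114,-223)

-18,-114,-223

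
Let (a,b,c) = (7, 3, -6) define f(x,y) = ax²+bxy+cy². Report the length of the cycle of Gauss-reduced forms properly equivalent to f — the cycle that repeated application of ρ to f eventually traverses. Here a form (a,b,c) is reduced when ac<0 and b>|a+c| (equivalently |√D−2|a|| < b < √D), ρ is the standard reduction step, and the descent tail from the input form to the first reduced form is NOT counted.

D = 177, ⌊√D⌋ = 13
river: ρ → (-6,9,4)
river: ρ → (4,7,-8)
river: ρ → (-8,9,3)
river: ρ → (3,9,-8)
river: ρ → (-8,7,4)
river: ρ → (4,9,-6)
river: ρ → (-6,3,7)
river: ρ → (7,11,-2)
river: ρ → (-2,13,1)
river: ρ → (1,13,-2)
river: ρ → (-2,11,7)
river: ρ → (7,3,-6)
ρ-cycle length = 12 (tail of 0 descent steps not counted)

12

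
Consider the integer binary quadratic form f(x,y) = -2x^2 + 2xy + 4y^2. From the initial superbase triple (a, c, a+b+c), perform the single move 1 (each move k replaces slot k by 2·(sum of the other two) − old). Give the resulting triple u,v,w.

start (-2,4,4) = (f(1,0),f(0,1),f(1,1))
replace slot 1: 2·(4+4) − (-2) = 18 → (18,4,4)

18,4,4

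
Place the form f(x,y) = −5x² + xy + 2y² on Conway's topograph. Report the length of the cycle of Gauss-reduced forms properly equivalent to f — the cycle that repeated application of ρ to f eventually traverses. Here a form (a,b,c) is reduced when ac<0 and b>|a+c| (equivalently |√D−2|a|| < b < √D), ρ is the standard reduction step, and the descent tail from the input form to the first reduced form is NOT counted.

D = 41, ⌊√D⌋ = 6
descent: ρ → (2,3,-4)  [lands on river]
river: ρ → (-4,5,1)
river: ρ → (1,5,-4)
river: ρ → (-4,3,2)
river: ρ → (2,5,-2)
river: ρ → (-2,3,4)
river: ρ → (4,5,-1)
river: ρ → (-1,5,4)
river: ρ → (4,3,-2)
river: ρ → (-2,5,2)
ρ-cycle length = 10 (tail of 1 descent step not counted)

10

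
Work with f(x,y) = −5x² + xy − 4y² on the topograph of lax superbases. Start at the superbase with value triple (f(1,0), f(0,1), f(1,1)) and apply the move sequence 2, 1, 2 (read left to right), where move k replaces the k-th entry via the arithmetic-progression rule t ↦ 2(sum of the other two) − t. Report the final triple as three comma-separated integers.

start (-5,-4,-8) = (f(1,0),f(0,1),f(1,1))
replace slot 2: 2·((-5)+(-8)) − (-4) = -22 → (-5,-22,-8)
replace slot 1: 2·((-22)+(-8)) − (-5) = -55 → (-55,-22,-8)
replace slot 2: 2·((-55)+(-8)) − (-22) = -104 → (-55,-104,-8)

-55,-104,-8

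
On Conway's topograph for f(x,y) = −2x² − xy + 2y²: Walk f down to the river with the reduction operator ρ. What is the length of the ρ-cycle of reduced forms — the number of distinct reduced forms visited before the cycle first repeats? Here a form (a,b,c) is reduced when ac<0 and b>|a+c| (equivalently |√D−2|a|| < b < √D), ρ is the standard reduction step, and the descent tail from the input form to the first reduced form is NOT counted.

D = 17, ⌊√D⌋ = 4
descent: ρ → (2,1,-2)  [lands on river]
river: ρ → (-2,3,1)
river: ρ → (1,3,-2)
river: ρ → (-2,1,2)
river: ρ → (2,3,-1)
river: ρ → (-1,3,2)
ρ-cycle length = 6 (tail of 1 descent step not counted)

6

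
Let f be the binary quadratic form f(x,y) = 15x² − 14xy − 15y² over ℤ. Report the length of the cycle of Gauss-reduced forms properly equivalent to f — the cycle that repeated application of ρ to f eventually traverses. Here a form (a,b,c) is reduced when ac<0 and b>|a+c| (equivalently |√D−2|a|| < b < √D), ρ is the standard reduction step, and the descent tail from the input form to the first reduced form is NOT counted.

D = 1096, ⌊√D⌋ = 33
descent: ρ → (-15,14,15)  [lands on river]
river: ρ → (15,16,-14)
river: ρ → (-14,12,17)
river: ρ → (17,22,-9)
river: ρ → (-9,32,2)
river: ρ → (2,32,-9)
river: ρ → (-9,22,17)
river: ρ → (17,12,-14)
river: ρ → (-14,16,15)
river: ρ → (15,14,-15)
river: ρ → (-15,16,14)
river: ρ → (14,12,-17)
river: ρ → (-17,22,9)
river: ρ → (9,32,-2)
river: ρ → (-2,32,9)
river: ρ → (9,22,-17)
river: ρ → (-17,12,14)
river: ρ → (14,16,-15)
ρ-cycle length = 18 (tail of 1 descent step not counted)

18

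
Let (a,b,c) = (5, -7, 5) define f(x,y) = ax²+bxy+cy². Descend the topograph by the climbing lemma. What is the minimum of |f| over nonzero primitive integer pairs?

translate: b→3 (≡-7 mod 10), so (5,-7,5)→(5,3,3)
flip: (5,3,3)→(3,-3,5)
translate: b→3 (≡-3 mod 6), so (3,-3,5)→(3,3,5)
reduced (well bottom): (3,3,5) with a≤c, −a<b≤a
well minimum = a = 3

3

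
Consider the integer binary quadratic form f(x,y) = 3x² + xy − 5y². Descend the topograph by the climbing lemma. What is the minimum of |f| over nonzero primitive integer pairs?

descent: ρ → (-5,-1,3)
descent: ρ → (3,7,-1)  [lands on river]
river: ρ → (-1,7,3)
river: ρ → (3,5,-3)
river: ρ → (-3,7,1)
river: ρ → (1,7,-3)
river: ρ → (-3,5,3)
closes: descent 2, river 6
min |a| on river = 1

1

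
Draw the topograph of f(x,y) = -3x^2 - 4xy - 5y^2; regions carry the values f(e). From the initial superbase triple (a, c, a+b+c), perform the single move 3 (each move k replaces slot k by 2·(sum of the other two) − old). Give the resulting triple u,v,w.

start (-3,-5,-12) = (f(1,0),f(0,1),f(1,1))
replace slot 3: 2·((-3)+(-5)) − (-12) = -4 → (-3,-5,-4)

-3,-5,-4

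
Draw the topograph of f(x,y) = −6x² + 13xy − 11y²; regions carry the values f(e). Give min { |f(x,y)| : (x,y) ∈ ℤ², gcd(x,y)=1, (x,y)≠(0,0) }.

translate: b→-1 (≡-13 mod 12), so (6,-13,11)→(6,-1,4)
flip: (6,-1,4)→(4,1,6)
reduced (well bottom): (4,1,6) with a≤c, −a<b≤a
well minimum |f| = |-4| = 4 (negative-definite)

4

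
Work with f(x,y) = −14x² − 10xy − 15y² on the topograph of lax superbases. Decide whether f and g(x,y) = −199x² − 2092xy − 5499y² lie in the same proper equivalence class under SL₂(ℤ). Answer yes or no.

D₁ = -740, D₂ = -740
f is negative-definite; reduce −f:
−f: reduced (well bottom): (14,10,15) with a≤c, −a<b≤a
flip sign back: reduced form of f is (-14,-10,-15)
g is negative-definite; reduce −g:
−g: translate: b→102 (≡2092 mod 398), so (199,2092,5499)→(199,102,14)
−g: flip: (199,102,14)→(14,-102,199)
−g: translate: b→10 (≡-102 mod 28), so (14,-102,199)→(14,10,15)
−g: reduced (well bottom): (14,10,15) with a≤c, −a<b≤a
flip sign back: reduced form of g is (-14,-10,-15)
reduced forms (-14, -10, -15) vs (-14, -10, -15) ⇒ equivalent

yes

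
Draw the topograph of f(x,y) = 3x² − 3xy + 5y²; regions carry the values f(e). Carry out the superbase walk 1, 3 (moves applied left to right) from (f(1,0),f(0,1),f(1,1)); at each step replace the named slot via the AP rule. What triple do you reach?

start (3,5,5) = (f(1,0),f(0,1),f(1,1))
replace slot 1: 2·(5+5) − 3 = 17 → (17,5,5)
replace slot 3: 2·(17+5) − 5 = 39 → (17,5,39)

17,5,39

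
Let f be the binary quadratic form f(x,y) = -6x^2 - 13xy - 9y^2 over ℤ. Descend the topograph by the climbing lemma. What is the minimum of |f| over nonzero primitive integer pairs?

translate: b→1 (≡13 mod 12), so (6,13,9)→(6,1,2)
flip: (6,1,2)→(2,-1,6)
reduced (well bottom): (2,-1,6) with a≤c, −a<b≤a
well minimum |f| = |-2| = 2 (negative-definite)

2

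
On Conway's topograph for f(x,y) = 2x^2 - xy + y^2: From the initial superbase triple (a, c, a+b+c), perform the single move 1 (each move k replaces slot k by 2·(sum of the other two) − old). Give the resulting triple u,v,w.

start (2,1,2) = (f(1,0),f(0,1),f(1,1))
replace slot 1: 2·(1+2) − 2 = 4 → (4,1,2)

4,1,2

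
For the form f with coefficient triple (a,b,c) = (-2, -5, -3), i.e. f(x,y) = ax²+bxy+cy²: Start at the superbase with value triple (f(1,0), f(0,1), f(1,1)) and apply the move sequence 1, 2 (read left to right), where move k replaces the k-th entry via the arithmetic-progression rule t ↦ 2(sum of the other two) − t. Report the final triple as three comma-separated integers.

start (-2,-3,-10) = (f(1,0),f(0,1),f(1,1))
replace slot 1: 2·((-3)+(-10)) − (-2) = -24 → (-24,-3,-10)
replace slot 2: 2·((-24)+(-10)) − (-3) = -65 → (-24,-65,-10)

-24,-65,-10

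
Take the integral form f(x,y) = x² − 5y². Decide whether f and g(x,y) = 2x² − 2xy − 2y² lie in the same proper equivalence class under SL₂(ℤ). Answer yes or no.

D₁ = 20, D₂ = 20
river cycle of f (length 2): (1, 4, -1), (-1, 4, 1)
river cycle of g (length 2): (-2, 2, 2), (2, 2, -2)
cycles differ ⇒ inequivalent

no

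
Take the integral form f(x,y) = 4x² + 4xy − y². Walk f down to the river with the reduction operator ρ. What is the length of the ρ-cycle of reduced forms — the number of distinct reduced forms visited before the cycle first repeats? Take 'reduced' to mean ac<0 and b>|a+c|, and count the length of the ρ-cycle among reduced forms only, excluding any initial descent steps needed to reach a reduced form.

D = 32, ⌊√D⌋ = 5
river: ρ → (-1,4,4)
river: ρ → (4,4,-1)
ρ-cycle length = 2 (tail of 0 descent steps not counted)

2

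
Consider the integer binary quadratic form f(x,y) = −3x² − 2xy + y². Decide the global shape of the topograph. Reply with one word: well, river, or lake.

D = b²−4ac = (-2)² − 4·(-3)·1 = 16
D = 4² is a perfect square ⇒ form factors over ℤ ⇒ lakes

lake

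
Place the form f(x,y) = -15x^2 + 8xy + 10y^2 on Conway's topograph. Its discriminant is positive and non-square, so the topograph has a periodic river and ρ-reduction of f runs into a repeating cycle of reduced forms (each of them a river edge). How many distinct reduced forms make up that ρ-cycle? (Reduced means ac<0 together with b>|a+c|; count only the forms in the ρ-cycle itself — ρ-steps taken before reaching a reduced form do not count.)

D = 664, ⌊√D⌋ = 25
river: ρ → (10,12,-13)
river: ρ → (-13,14,9)
river: ρ → (9,22,-5)
river: ρ → (-5,18,17)
river: ρ → (17,16,-6)
river: ρ → (-6,20,11)
river: ρ → (11,24,-2)
river: ρ → (-2,24,11)
river: ρ → (11,20,-6)
river: ρ → (-6,16,17)
river: ρ → (17,18,-5)
river: ρ → (-5,22,9)
river: ρ → (9,14,-13)
river: ρ → (-13,12,10)
river: ρ → (10,8,-15)
river: ρ → (-15,22,3)
river: ρ → (3,20,-22)
river: ρ → (-22,24,1)
river: ρ → (1,24,-22)
river: ρ → (-22,20,3)
river: ρ → (3,22,-15)
river: ρ → (-15,8,10)
ρ-cycle length = 22 (tail of 0 descent steps not counted)

22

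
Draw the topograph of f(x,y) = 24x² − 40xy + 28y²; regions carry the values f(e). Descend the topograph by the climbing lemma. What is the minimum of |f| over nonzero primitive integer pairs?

translate: b→8 (≡-40 mod 48), so (24,-40,28)→(24,8,12)
flip: (24,8,12)→(12,-8,24)
reduced (well bottom): (12,-8,24) with a≤c, −a<b≤a
well minimum = a = 12

12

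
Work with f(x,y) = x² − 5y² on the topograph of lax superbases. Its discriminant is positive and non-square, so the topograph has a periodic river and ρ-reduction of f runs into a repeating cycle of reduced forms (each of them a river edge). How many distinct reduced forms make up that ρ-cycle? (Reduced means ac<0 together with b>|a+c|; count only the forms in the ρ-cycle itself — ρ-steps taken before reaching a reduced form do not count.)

D = 20, ⌊√D⌋ = 4
descent: ρ → (-5,0,1)
descent: ρ → (1,4,-1)  [lands on river]
river: ρ → (-1,4,1)
ρ-cycle length = 2 (tail of 2 descent steps not counted)

2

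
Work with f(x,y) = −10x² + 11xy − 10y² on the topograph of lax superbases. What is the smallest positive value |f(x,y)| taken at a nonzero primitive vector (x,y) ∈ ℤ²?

translate: b→9 (≡-11 mod 20), so (10,-11,10)→(10,9,9)
flip: (10,9,9)→(9,-9,10)
translate: b→9 (≡-9 mod 18), so (9,-9,10)→(9,9,10)
reduced (well bottom): (9,9,10) with a≤c, −a<b≤a
well minimum |f| = |-9| = 9 (negative-definite)

9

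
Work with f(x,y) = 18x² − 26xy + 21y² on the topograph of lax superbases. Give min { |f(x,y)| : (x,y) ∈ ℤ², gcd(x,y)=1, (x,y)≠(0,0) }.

translate: b→10 (≡-26 mod 36), so (18,-26,21)→(18,10,13)
flip: (18,10,13)→(13,-10,18)
reduced (well bottom): (13,-10,18) with a≤c, −a<b≤a
well minimum = a = 13

13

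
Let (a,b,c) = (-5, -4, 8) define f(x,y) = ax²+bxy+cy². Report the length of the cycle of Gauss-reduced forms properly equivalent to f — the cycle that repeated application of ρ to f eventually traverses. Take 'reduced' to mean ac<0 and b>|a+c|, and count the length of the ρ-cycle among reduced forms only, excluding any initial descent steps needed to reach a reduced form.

D = 176, ⌊√D⌋ = 13
descent: ρ → (8,4,-5)  [lands on river]
river: ρ → (-5,6,7)
river: ρ → (7,8,-4)
river: ρ → (-4,8,7)
river: ρ → (7,6,-5)
river: ρ → (-5,4,8)
river: ρ → (8,12,-1)
river: ρ → (-1,12,8)
ρ-cycle length = 8 (tail of 1 descent step not counted)

8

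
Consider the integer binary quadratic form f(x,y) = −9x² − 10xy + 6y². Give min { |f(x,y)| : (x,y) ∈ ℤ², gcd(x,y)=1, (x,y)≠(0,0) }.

descent: ρ → (6,10,-9)  [lands on river]
river: ρ → (-9,8,7)
river: ρ → (7,6,-10)
river: ρ → (-10,14,3)
river: ρ → (3,16,-5)
river: ρ → (-5,14,6)
closes: descent 1, river 6
min |a| on river = 3

3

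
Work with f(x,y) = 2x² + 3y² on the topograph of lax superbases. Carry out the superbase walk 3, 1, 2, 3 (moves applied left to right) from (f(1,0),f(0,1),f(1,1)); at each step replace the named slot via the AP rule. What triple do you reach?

start (2,3,5) = (f(1,0),f(0,1),f(1,1))
replace slot 3: 2·(2+3) − 5 = 5 → (2,3,5)
replace slot 1: 2·(3+5) − 2 = 14 → (14,3,5)
replace slot 2: 2·(14+5) − 3 = 35 → (14,35,5)
replace slot 3: 2·(14+35) − 5 = 93 → (14,35,93)

14,35,93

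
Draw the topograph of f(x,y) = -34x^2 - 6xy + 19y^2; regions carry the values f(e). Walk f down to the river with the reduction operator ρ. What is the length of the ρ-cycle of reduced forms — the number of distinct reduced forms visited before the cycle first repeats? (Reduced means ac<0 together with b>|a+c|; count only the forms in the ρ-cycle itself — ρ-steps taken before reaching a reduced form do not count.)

D = 2620, ⌊√D⌋ = 51
descent: ρ → (19,44,-9)  [lands on river]
river: ρ → (-9,46,14)
river: ρ → (14,38,-21)
river: ρ → (-21,46,6)
river: ρ → (6,50,-5)
river: ρ → (-5,50,6)
river: ρ → (6,46,-21)
river: ρ → (-21,38,14)
river: ρ → (14,46,-9)
river: ρ → (-9,44,19)
river: ρ → (19,32,-21)
river: ρ → (-21,10,30)
river: ρ → (30,50,-1)
river: ρ → (-1,50,30)
river: ρ → (30,10,-21)
river: ρ → (-21,32,19)
ρ-cycle length = 16 (tail of 1 descent step not counted)

16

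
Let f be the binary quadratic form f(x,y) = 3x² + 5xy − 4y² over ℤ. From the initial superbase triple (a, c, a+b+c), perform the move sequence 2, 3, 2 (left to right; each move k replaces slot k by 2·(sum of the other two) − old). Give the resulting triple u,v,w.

start (3,-4,4) = (f(1,0),f(0,1),f(1,1))
replace slot 2: 2·(3+4) − (-4) = 18 → (3,18,4)
replace slot 3: 2·(3+18) − 4 = 38 → (3,18,38)
replace slot 2: 2·(3+38) − 18 = 64 → (3,64,38)

3,64,38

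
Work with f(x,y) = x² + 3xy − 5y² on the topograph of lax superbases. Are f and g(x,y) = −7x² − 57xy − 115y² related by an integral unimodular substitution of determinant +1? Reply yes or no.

D₁ = 29, D₂ = 29
river cycle of f (length 2): (1, 5, -1), (-1, 5, 1)
river cycle of g (length 2): (1, 5, -1), (-1, 5, 1)
cycles coincide ⇒ equivalent

yes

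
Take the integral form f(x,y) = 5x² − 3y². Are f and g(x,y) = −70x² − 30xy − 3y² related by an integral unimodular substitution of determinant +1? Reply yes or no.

D₁ = 60, D₂ = 60
river cycle of f (length 2): (-3, 6, 2), (2, 6, -3)
river cycle of g (length 2): (-3, 6, 2), (2, 6, -3)
cycles coincide ⇒ equivalent

yes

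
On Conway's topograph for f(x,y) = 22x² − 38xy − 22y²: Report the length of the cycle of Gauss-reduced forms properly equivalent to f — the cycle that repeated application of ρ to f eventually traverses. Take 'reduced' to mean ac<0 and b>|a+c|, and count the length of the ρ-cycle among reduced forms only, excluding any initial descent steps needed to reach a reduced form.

D = 3380, ⌊√D⌋ = 58
descent: ρ → (-22,38,22)  [lands on river]
river: ρ → (22,50,-10)
river: ρ → (-10,50,22)
river: ρ → (22,38,-22)
river: ρ → (-22,50,10)
river: ρ → (10,50,-22)
ρ-cycle length = 6 (tail of 1 descent step not counted)

6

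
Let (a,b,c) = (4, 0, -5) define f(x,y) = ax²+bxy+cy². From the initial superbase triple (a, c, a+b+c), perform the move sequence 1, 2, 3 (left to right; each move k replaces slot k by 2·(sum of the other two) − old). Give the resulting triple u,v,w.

start (4,-5,-1) = (f(1,0),f(0,1),f(1,1))
replace slot 1: 2·((-5)+(-1)) − 4 = -16 → (-16,-5,-1)
replace slot 2: 2·((-16)+(-1)) − (-5) = -29 → (-16,-29,-1)
replace slot 3: 2·((-16)+(-29)) − (-1) = -89 → (-16,-29,-89)

-16,-29,-89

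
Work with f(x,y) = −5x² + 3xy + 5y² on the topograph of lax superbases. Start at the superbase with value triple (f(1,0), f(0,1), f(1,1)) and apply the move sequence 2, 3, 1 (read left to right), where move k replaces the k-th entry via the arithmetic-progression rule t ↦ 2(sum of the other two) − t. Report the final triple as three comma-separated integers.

start (-5,5,3) = (f(1,0),f(0,1),f(1,1))
replace slot 2: 2·((-5)+3) − 5 = -9 → (-5,-9,3)
replace slot 3: 2·((-5)+(-9)) − 3 = -31 → (-5,-9,-31)
replace slot 1: 2·((-9)+(-31)) − (-5) = -75 → (-75,-9,-31)

-75,-9,-31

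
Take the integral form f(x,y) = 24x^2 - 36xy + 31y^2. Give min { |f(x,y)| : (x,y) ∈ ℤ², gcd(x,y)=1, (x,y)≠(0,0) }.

translate: b→12 (≡-36 mod 48), so (24,-36,31)→(24,12,19)
flip: (24,12,19)→(19,-12,24)
reduced (well bottom): (19,-12,24) with a≤c, −a<b≤a
well minimum = a = 19

19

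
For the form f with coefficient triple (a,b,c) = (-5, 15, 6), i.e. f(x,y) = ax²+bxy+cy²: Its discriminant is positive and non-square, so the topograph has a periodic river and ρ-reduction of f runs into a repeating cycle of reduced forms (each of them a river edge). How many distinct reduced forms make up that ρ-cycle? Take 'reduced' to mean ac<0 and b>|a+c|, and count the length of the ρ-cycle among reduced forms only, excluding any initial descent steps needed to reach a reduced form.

D = 345, ⌊√D⌋ = 18
river: ρ → (6,9,-11)
river: ρ → (-11,13,4)
river: ρ → (4,11,-14)
river: ρ → (-14,17,1)
river: ρ → (1,17,-14)
river: ρ → (-14,11,4)
river: ρ → (4,13,-11)
river: ρ → (-11,9,6)
river: ρ → (6,15,-5)
river: ρ → (-5,15,6)
ρ-cycle length = 10 (tail of 0 descent steps not counted)

10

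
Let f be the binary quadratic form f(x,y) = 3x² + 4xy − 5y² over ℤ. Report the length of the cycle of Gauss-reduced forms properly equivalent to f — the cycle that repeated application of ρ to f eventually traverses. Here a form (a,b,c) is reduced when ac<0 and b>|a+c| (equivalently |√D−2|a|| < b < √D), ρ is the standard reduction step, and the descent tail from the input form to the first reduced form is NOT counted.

D = 76, ⌊√D⌋ = 8
river: ρ → (-5,6,2)
river: ρ → (2,6,-5)
river: ρ → (-5,4,3)
river: ρ → (3,8,-1)
river: ρ → (-1,8,3)
river: ρ → (3,4,-5)
ρ-cycle length = 6 (tail of 0 descent steps not counted)

6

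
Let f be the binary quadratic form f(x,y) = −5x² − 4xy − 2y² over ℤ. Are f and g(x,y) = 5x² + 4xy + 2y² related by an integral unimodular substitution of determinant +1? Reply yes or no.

D₁ = -24, D₂ = -24
f is negative-definite; reduce −f:
−f: flip: (5,4,2)→(2,-4,5)
−f: translate: b→0 (≡-4 mod 4), so (2,-4,5)→(2,0,3)
−f: reduced (well bottom): (2,0,3) with a≤c, −a<b≤a
flip sign back: reduced form of f is (-2,0,-3)
g: flip: (5,4,2)→(2,-4,5)
g: translate: b→0 (≡-4 mod 4), so (2,-4,5)→(2,0,3)
g: reduced (well bottom): (2,0,3) with a≤c, −a<b≤a
reduced forms (-2, 0, -3) vs (2, 0, 3) ⇒ inequivalent

no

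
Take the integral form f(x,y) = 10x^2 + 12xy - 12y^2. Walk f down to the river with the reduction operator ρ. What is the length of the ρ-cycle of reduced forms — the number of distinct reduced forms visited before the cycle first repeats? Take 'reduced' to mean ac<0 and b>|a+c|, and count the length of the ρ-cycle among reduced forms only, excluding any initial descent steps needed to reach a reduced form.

D = 624, ⌊√D⌋ = 24
river: ρ → (-12,12,10)
river: ρ → (10,8,-14)
river: ρ → (-14,20,4)
river: ρ → (4,20,-14)
river: ρ → (-14,8,10)
river: ρ → (10,12,-12)
ρ-cycle length = 6 (tail of 0 descent steps not counted)

6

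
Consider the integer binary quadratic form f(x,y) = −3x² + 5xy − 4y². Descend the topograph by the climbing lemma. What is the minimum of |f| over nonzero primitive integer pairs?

translate: b→1 (≡-5 mod 6), so (3,-5,4)→(3,1,2)
flip: (3,1,2)→(2,-1,3)
reduced (well bottom): (2,-1,3) with a≤c, −a<b≤a
well minimum |f| = |-2| = 2 (negative-definite)

2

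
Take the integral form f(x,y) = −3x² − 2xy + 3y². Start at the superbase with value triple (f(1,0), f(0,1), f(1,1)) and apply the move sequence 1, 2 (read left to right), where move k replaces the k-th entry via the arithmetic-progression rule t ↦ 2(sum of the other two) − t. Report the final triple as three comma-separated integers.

start (-3,3,-2) = (f(1,0),f(0,1),f(1,1))
replace slot 1: 2·(3+(-2)) − (-3) = 5 → (5,3,-2)
replace slot 2: 2·(5+(-2)) − 3 = 3 → (5,3,-2)

5,3,-2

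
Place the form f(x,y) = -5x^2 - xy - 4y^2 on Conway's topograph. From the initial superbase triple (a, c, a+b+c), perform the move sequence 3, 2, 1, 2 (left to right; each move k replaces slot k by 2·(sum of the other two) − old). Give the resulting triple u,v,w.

start (-5,-4,-10) = (f(1,0),f(0,1),f(1,1))
replace slot 3: 2·((-5)+(-4)) − (-10) = -8 → (-5,-4,-8)
replace slot 2: 2·((-5)+(-8)) − (-4) = -22 → (-5,-22,-8)
replace slot 1: 2·((-22)+(-8)) − (-5) = -55 → (-55,-22,-8)
replace slot 2: 2·((-55)+(-8)) − (-22) = -104 → (-55,-104,-8)

-55,-104,-8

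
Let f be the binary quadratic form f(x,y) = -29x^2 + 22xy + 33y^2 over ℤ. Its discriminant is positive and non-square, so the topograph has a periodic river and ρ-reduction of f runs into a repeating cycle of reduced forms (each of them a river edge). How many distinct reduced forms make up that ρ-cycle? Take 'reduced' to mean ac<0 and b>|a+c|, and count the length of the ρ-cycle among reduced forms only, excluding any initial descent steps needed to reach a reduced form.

D = 4312, ⌊√D⌋ = 65
river: ρ → (33,44,-18)
river: ρ → (-18,64,3)
river: ρ → (3,62,-39)
river: ρ → (-39,16,26)
river: ρ → (26,36,-29)
river: ρ → (-29,22,33)
ρ-cycle length = 6 (tail of 0 descent steps not counted)

6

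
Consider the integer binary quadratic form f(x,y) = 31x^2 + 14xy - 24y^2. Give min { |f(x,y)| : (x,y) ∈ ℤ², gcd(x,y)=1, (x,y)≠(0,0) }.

river: ρ → (-24,34,21)
river: ρ → (21,50,-8)
river: ρ → (-8,46,33)
river: ρ → (33,20,-21)
river: ρ → (-21,22,32)
river: ρ → (32,42,-11)
river: ρ → (-11,46,24)
river: ρ → (24,50,-7)
river: ρ → (-7,48,31)
river: ρ → (31,14,-24)
closes: descent 0, river 10
min |a| on river = 7

7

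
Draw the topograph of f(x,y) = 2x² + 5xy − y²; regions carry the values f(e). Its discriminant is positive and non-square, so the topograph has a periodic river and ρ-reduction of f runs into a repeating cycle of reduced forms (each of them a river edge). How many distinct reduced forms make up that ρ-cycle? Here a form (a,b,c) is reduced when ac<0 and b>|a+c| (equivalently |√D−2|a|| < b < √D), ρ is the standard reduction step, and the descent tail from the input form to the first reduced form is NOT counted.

D = 33, ⌊√D⌋ = 5
river: ρ → (-1,5,2)
river: ρ → (2,3,-3)
river: ρ → (-3,3,2)
river: ρ → (2,5,-1)
ρ-cycle length = 4 (tail of 0 descent steps not counted)

4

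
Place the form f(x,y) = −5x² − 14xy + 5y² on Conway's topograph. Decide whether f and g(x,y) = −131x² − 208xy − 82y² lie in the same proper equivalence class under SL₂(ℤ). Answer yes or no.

D₁ = 296, D₂ = 296
river cycle of f (length 6): (5, 14, -5), (-5, 16, 2), (2, 16, -5), (-5, 14, 5), (5, 16, -2), (-2, 16, 5)
river cycle of g (length 6): (-5, 16, 2), (2, 16, -5), (-5, 14, 5), (5, 16, -2), (-2, 16, 5), (5, 14, -5)
cycles coincide ⇒ equivalent

yes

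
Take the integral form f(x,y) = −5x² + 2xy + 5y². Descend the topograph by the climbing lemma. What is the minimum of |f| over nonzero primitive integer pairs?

river: ρ → (5,8,-2)
river: ρ → (-2,8,5)
river: ρ → (5,2,-5)
river: ρ → (-5,8,2)
river: ρ → (2,8,-5)
river: ρ → (-5,2,5)
closes: descent 0, river 6
min |a| on river = 2

2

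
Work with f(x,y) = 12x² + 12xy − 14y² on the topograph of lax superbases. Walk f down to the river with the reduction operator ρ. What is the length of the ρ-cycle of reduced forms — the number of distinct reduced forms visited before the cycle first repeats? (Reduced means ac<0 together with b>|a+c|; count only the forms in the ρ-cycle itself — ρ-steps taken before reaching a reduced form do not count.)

D = 816, ⌊√D⌋ = 28
river: ρ → (-14,16,10)
river: ρ → (10,24,-6)
river: ρ → (-6,24,10)
river: ρ → (10,16,-14)
river: ρ → (-14,12,12)
river: ρ → (12,12,-14)
ρ-cycle length = 6 (tail of 0 descent steps not counted)

6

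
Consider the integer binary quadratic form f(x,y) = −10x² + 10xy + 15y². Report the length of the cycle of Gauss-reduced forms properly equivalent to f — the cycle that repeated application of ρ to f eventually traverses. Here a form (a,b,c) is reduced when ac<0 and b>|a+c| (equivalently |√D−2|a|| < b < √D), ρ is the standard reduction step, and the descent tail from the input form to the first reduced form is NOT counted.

D = 700, ⌊√D⌋ = 26
river: ρ → (15,20,-5)
river: ρ → (-5,20,15)
river: ρ → (15,10,-10)
river: ρ → (-10,10,15)
ρ-cycle length = 4 (tail of 0 descent steps not counted)

4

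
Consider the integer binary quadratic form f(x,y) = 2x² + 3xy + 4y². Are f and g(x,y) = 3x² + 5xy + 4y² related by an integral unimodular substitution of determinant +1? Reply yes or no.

D₁ = -23, D₂ = -23
f: translate: b→-1 (≡3 mod 4), so (2,3,4)→(2,-1,3)
f: reduced (well bottom): (2,-1,3) with a≤c, −a<b≤a
g: translate: b→-1 (≡5 mod 6), so (3,5,4)→(3,-1,2)
g: flip: (3,-1,2)→(2,1,3)
g: reduced (well bottom): (2,1,3) with a≤c, −a<b≤a
reduced forms (2, -1, 3) vs (2, 1, 3) ⇒ inequivalent

no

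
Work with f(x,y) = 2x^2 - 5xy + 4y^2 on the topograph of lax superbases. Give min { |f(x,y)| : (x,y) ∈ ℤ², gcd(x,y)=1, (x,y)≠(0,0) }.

translate: b→-1 (≡-5 mod 4), so (2,-5,4)→(2,-1,1)
flip: (2,-1,1)→(1,1,2)
reduced (well bottom): (1,1,2) with a≤c, −a<b≤a
well minimum = a = 1

1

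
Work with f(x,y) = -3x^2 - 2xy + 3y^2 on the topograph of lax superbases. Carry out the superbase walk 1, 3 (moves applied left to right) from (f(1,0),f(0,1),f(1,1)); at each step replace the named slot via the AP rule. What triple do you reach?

start (-3,3,-2) = (f(1,0),f(0,1),f(1,1))
replace slot 1: 2·(3+(-2)) − (-3) = 5 → (5,3,-2)
replace slot 3: 2·(5+3) − (-2) = 18 → (5,3,18)

5,3,18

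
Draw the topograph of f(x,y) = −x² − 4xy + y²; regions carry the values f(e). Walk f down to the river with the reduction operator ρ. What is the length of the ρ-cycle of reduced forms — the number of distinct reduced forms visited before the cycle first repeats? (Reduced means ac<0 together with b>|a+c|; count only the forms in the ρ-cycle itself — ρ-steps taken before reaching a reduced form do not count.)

D = 20, ⌊√D⌋ = 4
descent: ρ → (1,4,-1)  [lands on river]
river: ρ → (-1,4,1)
ρ-cycle length = 2 (tail of 1 descent step not counted)

2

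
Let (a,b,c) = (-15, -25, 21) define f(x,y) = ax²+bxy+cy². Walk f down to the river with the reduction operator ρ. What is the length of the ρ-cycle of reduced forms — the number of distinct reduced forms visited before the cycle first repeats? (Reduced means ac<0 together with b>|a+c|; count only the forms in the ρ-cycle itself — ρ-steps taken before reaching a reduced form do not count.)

D = 1885, ⌊√D⌋ = 43
descent: ρ → (21,25,-15)  [lands on river]
river: ρ → (-15,35,11)
river: ρ → (11,31,-21)
river: ρ → (-21,11,21)
river: ρ → (21,31,-11)
river: ρ → (-11,35,15)
river: ρ → (15,25,-21)
river: ρ → (-21,17,19)
river: ρ → (19,21,-19)
river: ρ → (-19,17,21)
ρ-cycle length = 10 (tail of 1 descent step not counted)

10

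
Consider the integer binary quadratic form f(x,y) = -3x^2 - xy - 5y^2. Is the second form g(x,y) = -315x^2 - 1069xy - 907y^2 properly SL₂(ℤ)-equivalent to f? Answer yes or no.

D₁ = -59, D₂ = -59
f is negative-definite; reduce −f:
−f: reduced (well bottom): (3,1,5) with a≤c, −a<b≤a
flip sign back: reduced form of f is (-3,-1,-5)
g is negative-definite; reduce −g:
−g: translate: b→-191 (≡1069 mod 630), so (315,1069,907)→(315,-191,29)
−g: flip: (315,-191,29)→(29,191,315)
−g: translate: b→17 (≡191 mod 58), so (29,191,315)→(29,17,3)
−g: flip: (29,17,3)→(3,-17,29)
−g: translate: b→1 (≡-17 mod 6), so (3,-17,29)→(3,1,5)
−g: reduced (well bottom): (3,1,5) with a≤c, −a<b≤a
flip sign back: reduced form of g is (-3,-1,-5)
reduced forms (-3, -1, -5) vs (-3, -1, -5) ⇒ equivalent

yes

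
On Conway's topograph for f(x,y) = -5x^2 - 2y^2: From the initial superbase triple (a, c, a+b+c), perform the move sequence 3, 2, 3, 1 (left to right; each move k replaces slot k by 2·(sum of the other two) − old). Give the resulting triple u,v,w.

start (-5,-2,-7) = (f(1,0),f(0,1),f(1,1))
replace slot 3: 2·((-5)+(-2)) − (-7) = -7 → (-5,-2,-7)
replace slot 2: 2·((-5)+(-7)) − (-2) = -22 → (-5,-22,-7)
replace slot 3: 2·((-5)+(-22)) − (-7) = -47 → (-5,-22,-47)
replace slot 1: 2·((-22)+(-47)) − (-5) = -133 → (-133,-22,-47)

-133,-22,-47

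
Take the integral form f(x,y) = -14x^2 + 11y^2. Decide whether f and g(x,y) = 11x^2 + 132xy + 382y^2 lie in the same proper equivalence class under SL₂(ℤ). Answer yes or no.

D₁ = 616, D₂ = 616
river cycle of f (length 8): (11, 22, -3), (-3, 20, 18), (18, 16, -5), (-5, 24, 2), (2, 24, -5), (-5, 16, 18), (18, 20, -3), (-3, 22, 11)
river cycle of g (length 8): (11, 22, -3), (-3, 20, 18), (18, 16, -5), (-5, 24, 2), (2, 24, -5), (-5, 16, 18), (18, 20, -3), (-3, 22, 11)
cycles coincide ⇒ equivalent

yes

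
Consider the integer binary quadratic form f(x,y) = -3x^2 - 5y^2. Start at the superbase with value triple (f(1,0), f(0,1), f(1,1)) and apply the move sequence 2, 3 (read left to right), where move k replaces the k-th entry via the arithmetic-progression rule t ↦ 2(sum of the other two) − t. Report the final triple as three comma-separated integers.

start (-3,-5,-8) = (f(1,0),f(0,1),f(1,1))
replace slot 2: 2·((-3)+(-8)) − (-5) = -17 → (-3,-17,-8)
replace slot 3: 2·((-3)+(-17)) − (-8) = -32 → (-3,-17,-32)

-3,-17,-32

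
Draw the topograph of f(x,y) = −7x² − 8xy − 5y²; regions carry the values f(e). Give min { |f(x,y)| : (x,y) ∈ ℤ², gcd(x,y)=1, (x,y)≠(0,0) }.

translate: b→-6 (≡8 mod 14), so (7,8,5)→(7,-6,4)
flip: (7,-6,4)→(4,6,7)
translate: b→-2 (≡6 mod 8), so (4,6,7)→(4,-2,5)
reduced (well bottom): (4,-2,5) with a≤c, −a<b≤a
well minimum |f| = |-4| = 4 (negative-definite)

4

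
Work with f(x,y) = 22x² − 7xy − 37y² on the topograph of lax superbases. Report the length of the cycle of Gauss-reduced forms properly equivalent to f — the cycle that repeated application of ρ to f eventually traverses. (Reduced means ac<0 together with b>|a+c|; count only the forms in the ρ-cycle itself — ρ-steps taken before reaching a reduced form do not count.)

D = 3305, ⌊√D⌋ = 57
descent: ρ → (-37,7,22)
descent: ρ → (22,37,-22)  [lands on river]
river: ρ → (-22,51,8)
river: ρ → (8,45,-40)
river: ρ → (-40,35,13)
river: ρ → (13,43,-28)
river: ρ → (-28,13,28)
river: ρ → (28,43,-13)
river: ρ → (-13,35,40)
river: ρ → (40,45,-8)
river: ρ → (-8,51,22)
ρ-cycle length = 10 (tail of 2 descent steps not counted)

10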